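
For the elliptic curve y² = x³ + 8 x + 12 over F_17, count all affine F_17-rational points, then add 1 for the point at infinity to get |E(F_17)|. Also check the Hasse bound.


Affine points = {(1, 2), (1, 15), (2, 6), (2, 11), (6, 2), (6, 15), (10, 2), (10, 15), (12, 0), (13, 1), (13, 16)}; affine count = 11; |E(F_17)| = 12.

Discriminant check: Δ ∝ 4a³ + 27b² = 4·8³ + 27·12² = 4·512 + 27·144 ≡ 3 (mod 17). Nonzero ⇒ E is nonsingular.
For each x ∈ F_17, compute rhs = x³ + 8·x + 12 mod 17, then count y ∈ F_17 with y² ≡ rhs.
  x = 0: rhs = 12, matching y values: none (0 points).
  x = 1: rhs = 4, matching y values: 2, 15 (2 points).
  x = 2: rhs = 2, matching y values: 6, 11 (2 points).
  x = 3: rhs = 12, matching y values: none (0 points).
  x = 4: rhs = 6, matching y values: none (0 points).
  x = 5: rhs = 7, matching y values: none (0 points).
  x = 6: rhs = 4, matching y values: 2, 15 (2 points).
  x = 7: rhs = 3, matching y values: none (0 points).
  x = 8: rhs = 10, matching y values: none (0 points).
  x = 9: rhs = 14, matching y values: none (0 points).
  x = 10: rhs = 4, matching y values: 2, 15 (2 points).
  x = 11: rhs = 3, matching y values: none (0 points).
  x = 12: rhs = 0, matching y values: 0 (1 points).
  x = 13: rhs = 1, matching y values: 1, 16 (2 points).
  x = 14: rhs = 12, matching y values: none (0 points).
  x = 15: rhs = 5, matching y values: none (0 points).
  x = 16: rhs = 3, matching y values: none (0 points).
Total affine count: 11.
Full point count |E(F_17)| = 11 + 1 = 12.
Hasse bound: |12 − (17+1)| = |-6| = 6 ≤ 2√17 ≈ 8.2462 ✓.


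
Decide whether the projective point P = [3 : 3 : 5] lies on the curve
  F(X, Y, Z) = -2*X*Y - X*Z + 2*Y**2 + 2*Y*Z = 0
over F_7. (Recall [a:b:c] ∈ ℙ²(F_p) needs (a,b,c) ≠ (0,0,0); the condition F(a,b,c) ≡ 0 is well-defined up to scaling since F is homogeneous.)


F(3,3,5) ≡ 1 (mod 7); P is NOT on the curve.

Evaluate F(3, 3, 5) term-by-term (mod 7).
  -2*X*Y ↦ -2·3·3·1 = -18
  -X*Z ↦ -1·3·1·5 = -15
  2*Y**2 ↦ 2·1·9·1 = 18
  2*Y*Z ↦ 2·1·3·5 = 30
Sum: F(3, 3, 5) = (-18) + (-15) + (18) + (30) = 15.
Reducing mod 7: 15 ≡ 1 (mod 7).
Since F(a, b, c) ≡ 1 ≠ 0 (mod 7), P does NOT lie on the curve.


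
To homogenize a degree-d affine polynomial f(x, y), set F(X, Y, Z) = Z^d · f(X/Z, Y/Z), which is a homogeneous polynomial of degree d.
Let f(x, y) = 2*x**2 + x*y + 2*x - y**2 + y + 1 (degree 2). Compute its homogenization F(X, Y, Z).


F(X, Y, Z) = 2*X**2 + X*Y + 2*X*Z - Y**2 + Y*Z + Z**2

deg(f) = 2.
Substitute x = X/Z, y = Y/Z into f, then multiply by Z^2.
  monomial 2·x^2·y^0 ↦ 2·X^2·Y^0·Z^0.
  monomial 1·x^1·y^1 ↦ 1·X^1·Y^1·Z^0.
  monomial 2·x^1·y^0 ↦ 2·X^1·Y^0·Z^1.
  monomial -1·x^0·y^2 ↦ -1·X^0·Y^2·Z^0.
  monomial 1·x^0·y^1 ↦ 1·X^0·Y^1·Z^1.
  monomial 1·x^0·y^0 ↦ 1·X^0·Y^0·Z^2.
Collecting: F(X, Y, Z) = 2*X**2 + X*Y + 2*X*Z - Y**2 + Y*Z + Z**2.


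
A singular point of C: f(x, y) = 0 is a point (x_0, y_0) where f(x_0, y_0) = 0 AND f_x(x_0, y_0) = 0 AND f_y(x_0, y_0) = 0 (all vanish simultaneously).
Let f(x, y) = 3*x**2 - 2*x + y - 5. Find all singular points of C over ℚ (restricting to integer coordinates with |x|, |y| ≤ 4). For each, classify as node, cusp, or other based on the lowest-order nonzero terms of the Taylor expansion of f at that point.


No singular points in the scanned grid; C is smooth there.

Compute partial derivatives:
  f_x = 6*x - 2.
  f_y = 1.
f_y = 1 is a nonzero constant, so f_y never vanishes: no point (x, y) can satisfy f = f_x = f_y = 0. In particular no (x, y) ∈ {−4, ..., 4}² is singular; the curve is smooth.


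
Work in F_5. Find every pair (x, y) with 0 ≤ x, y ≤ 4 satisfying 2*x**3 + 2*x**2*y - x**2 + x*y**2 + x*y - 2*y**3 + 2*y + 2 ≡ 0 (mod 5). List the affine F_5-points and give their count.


Affine F_5-points: {(0, 2), (2, 2), (4, 2), (4, 3)}; count = 4.

For each of the 25 pairs (x, y) ∈ F_5², evaluate f(x, y) mod 5. Record the zeros.
  x = 0: [0↦2, 1↦2, 2↦0, 3↦4, 4↦2]  zeros at y ∈ {2}
  x = 1: [0↦3, 1↦2, 2↦1, 3↦3, 4↦1]  zeros at y ∈ ∅
  x = 2: [0↦4, 1↦1, 2↦0, 3↦4, 4↦1]  zeros at y ∈ {2}
  x = 3: [0↦2, 1↦1, 2↦4, 3↦4, 4↦4]  zeros at y ∈ ∅
  x = 4: [0↦4, 1↦4, 2↦0, 3↦0, 4↦2]  zeros at y ∈ {2, 3}
Collecting zeros: affine points = {(0, 2), (2, 2), (4, 2), (4, 3)}.
Total count |C(F_5)_aff| = 4.


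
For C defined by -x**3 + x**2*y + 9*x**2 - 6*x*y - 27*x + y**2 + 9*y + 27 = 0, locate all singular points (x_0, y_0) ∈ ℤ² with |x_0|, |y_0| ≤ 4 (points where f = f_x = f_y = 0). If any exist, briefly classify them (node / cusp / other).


Singular points: {(3, 0)}; classification: cusp.

Compute partial derivatives:
  f_x = -3*x**2 + 2*x*y + 18*x - 6*y - 27.
  f_y = x**2 - 6*x + 2*y + 9.
Scan x_0 ∈ {−4, ..., 4}. For each x_0, f_y(x_0, y) is a polynomial in y; find its integer roots y ∈ {−4, ..., 4}, then test f_x and f at those candidates.
  x = -4: f_y(-4, y) = 2*y + 49; no integer root y with |y| ≤ 4.
  x = -3: f_y(-3, y) = 2*y + 36; no integer root y with |y| ≤ 4.
  x = -2: f_y(-2, y) = 2*y + 25; no integer root y with |y| ≤ 4.
  x = -1: f_y(-1, y) = 2*y + 16; no integer root y with |y| ≤ 4.
  x = 0: f_y(0, y) = 2*y + 9; no integer root y with |y| ≤ 4.
  x = 1: f_y(1, y) = 2*y + 4; vanishes at y ∈ {-2}. (1, -2): f_x = -4 ≠ 0.
  x = 2: f_y(2, y) = 2*y + 1; no integer root y with |y| ≤ 4.
  x = 3: f_y(3, y) = 2*y; vanishes at y ∈ {0}. (3, 0): f_x = 0, f = 0 — SINGULAR.
  x = 4: f_y(4, y) = 2*y + 1; no integer root y with |y| ≤ 4.
Only singular point on the grid: (3, 0).
Classify: substitute x = 3 + u, y = 0 + v and expand: f = -u**3 + u**2*v + v**2.
No constant or linear terms (consistent with a singular point). Quadratic part: v**2. Cubic part: -u**3 + u**2*v.
The quadratic part v**2 is a perfect square, so there is a single (double) tangent line v = 0, i.e. y = 0. Restricting the cubic part to that line (v = 0) leaves -u**3 ≠ 0, so f is not divisible by v and the branch is v² ≈ u**3 to lowest order — this is a cusp.
Classification: cusp.


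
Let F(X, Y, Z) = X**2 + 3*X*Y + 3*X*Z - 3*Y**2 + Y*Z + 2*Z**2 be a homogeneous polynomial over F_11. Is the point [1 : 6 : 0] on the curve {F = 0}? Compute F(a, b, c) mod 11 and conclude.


F(1,6,0) ≡ 10 (mod 11); P is NOT on the curve.

Evaluate F(1, 6, 0) term-by-term (mod 11).
  X**2 ↦ 1·1·1·1 = 1
  3*X*Y ↦ 3·1·6·1 = 18
  3*X*Z ↦ 3·1·1·0 = 0
  -3*Y**2 ↦ -3·1·36·1 = -108
  Y*Z ↦ 1·1·6·0 = 0
  2*Z**2 ↦ 2·1·1·0 = 0
Sum: F(1, 6, 0) = (1) + (18) + (0) + (-108) + (0) + (0) = -89.
Reducing mod 11: -89 ≡ 10 (mod 11).
Since F(a, b, c) ≡ 10 ≠ 0 (mod 11), P does NOT lie on the curve.


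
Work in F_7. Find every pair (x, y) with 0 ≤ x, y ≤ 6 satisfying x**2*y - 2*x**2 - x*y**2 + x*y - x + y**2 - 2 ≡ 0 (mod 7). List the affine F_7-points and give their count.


Affine F_7-points: {(0, 3), (0, 4), (1, 6), (2, 1), (2, 5), (3, 2), (3, 4), (4, 1), (5, 5), (5, 6)}; count = 10.

For each of the 49 pairs (x, y) ∈ F_7², evaluate f(x, y) mod 7. Record the zeros.
  x = 0: [0↦5, 1↦6, 2↦2, 3↦0, 4↦0, 5↦2, 6↦6]  zeros at y ∈ {3, 4}
  x = 1: [0↦2, 1↦4, 2↦6, 3↦1, 4↦3, 5↦5, 6↦0]  zeros at y ∈ {6}
  x = 2: [0↦2, 1↦0, 2↦3, 3↦4, 4↦3, 5↦0, 6↦2]  zeros at y ∈ {1, 5}
  x = 3: [0↦5, 1↦1, 2↦0, 3↦2, 4↦0, 5↦1, 6↦5]  zeros at y ∈ {2, 4}
  x = 4: [0↦4, 1↦0, 2↦4, 3↦2, 4↦1, 5↦1, 6↦2]  zeros at y ∈ {1}
  x = 5: [0↦6, 1↦4, 2↦1, 3↦4, 4↦6, 5↦0, 6↦0]  zeros at y ∈ {5, 6}
  x = 6: [0↦4, 1↦6, 2↦5, 3↦1, 4↦1, 5↦5, 6↦6]  zeros at y ∈ ∅
Collecting zeros: affine points = {(0, 3), (0, 4), (1, 6), (2, 1), (2, 5), (3, 2), (3, 4), (4, 1), (5, 5), (5, 6)}.
Total count |C(F_7)_aff| = 10.


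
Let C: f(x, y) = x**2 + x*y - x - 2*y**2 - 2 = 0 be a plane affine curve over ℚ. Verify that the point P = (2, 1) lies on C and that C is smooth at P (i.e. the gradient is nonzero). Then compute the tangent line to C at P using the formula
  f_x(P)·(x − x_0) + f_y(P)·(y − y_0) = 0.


Tangent line at P: 4*x - 2*y - 6 = 0.

Step 1: f(2, 1) = 0, so P lies on C.
Step 2: partial derivatives
  f_x(x, y) = 2*x + y - 1, f_y(x, y) = x - 4*y.
  f_x(P) = 4, f_y(P) = -2 (gradient nonzero, so P is smooth).
Step 3: tangent line at P: 4·(x − 2) + -2·(y − 1) = 0.
Expanding: 4*x - 2*y - 6 = 0.


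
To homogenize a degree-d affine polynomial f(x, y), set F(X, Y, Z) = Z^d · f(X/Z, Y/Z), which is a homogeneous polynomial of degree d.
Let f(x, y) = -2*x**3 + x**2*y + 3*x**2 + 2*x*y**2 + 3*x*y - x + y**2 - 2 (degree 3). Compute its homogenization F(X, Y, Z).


F(X, Y, Z) = -2*X**3 + X**2*Y + 3*X**2*Z + 2*X*Y**2 + 3*X*Y*Z - X*Z**2 + Y**2*Z - 2*Z**3

deg(f) = 3.
Substitute x = X/Z, y = Y/Z into f, then multiply by Z^3.
  monomial -2·x^3·y^0 ↦ -2·X^3·Y^0·Z^0.
  monomial 1·x^2·y^1 ↦ 1·X^2·Y^1·Z^0.
  monomial 3·x^2·y^0 ↦ 3·X^2·Y^0·Z^1.
  monomial 2·x^1·y^2 ↦ 2·X^1·Y^2·Z^0.
  monomial 3·x^1·y^1 ↦ 3·X^1·Y^1·Z^1.
  monomial -1·x^1·y^0 ↦ -1·X^1·Y^0·Z^2.
  monomial 1·x^0·y^2 ↦ 1·X^0·Y^2·Z^1.
  monomial -2·x^0·y^0 ↦ -2·X^0·Y^0·Z^3.
Collecting: F(X, Y, Z) = -2*X**3 + X**2*Y + 3*X**2*Z + 2*X*Y**2 + 3*X*Y*Z - X*Z**2 + Y**2*Z - 2*Z**3.


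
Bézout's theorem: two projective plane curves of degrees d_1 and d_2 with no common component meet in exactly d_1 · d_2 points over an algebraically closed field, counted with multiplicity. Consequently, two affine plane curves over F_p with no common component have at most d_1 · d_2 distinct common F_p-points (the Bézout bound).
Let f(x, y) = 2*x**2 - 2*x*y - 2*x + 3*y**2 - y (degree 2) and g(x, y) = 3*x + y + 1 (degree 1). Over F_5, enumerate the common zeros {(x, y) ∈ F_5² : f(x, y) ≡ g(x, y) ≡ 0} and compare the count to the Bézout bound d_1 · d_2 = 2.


Common zeros: {(1, 1)}; count = 1; Bézout bound = 2.

deg(f) = 2, deg(g) = 1, so Bézout bound = 2.
Scan x ∈ F_5. For each x, list the y ∈ F_5 with f(x, y) ≡ 0 and those with g(x, y) ≡ 0 (mod 5); the common zeros in that column are the intersection.
  x = 0: f ≡ 0 at y ∈ {0, 2}; g ≡ 0 at y ∈ {4}; common: ∅.
  x = 1: f ≡ 0 at y ∈ {0, 1}; g ≡ 0 at y ∈ {1}; common: {1}.
  x = 2: f ≡ 0 at y ∈ ∅; g ≡ 0 at y ∈ {3}; common: ∅.
  x = 3: f ≡ 0 at y ∈ {2}; g ≡ 0 at y ∈ {0}; common: ∅.
  x = 4: f ≡ 0 at y ∈ ∅; g ≡ 0 at y ∈ {2}; common: ∅.
Collecting: common zeros = {(1, 1)}, so the count is 1.
Comparison with the Bézout bound: 1 ≤ 2 = deg(f)·deg(g), as expected for curves with no common component (the affine F_5-count falls short of the bound because intersections may lie at infinity, over extension fields, or carry multiplicity).


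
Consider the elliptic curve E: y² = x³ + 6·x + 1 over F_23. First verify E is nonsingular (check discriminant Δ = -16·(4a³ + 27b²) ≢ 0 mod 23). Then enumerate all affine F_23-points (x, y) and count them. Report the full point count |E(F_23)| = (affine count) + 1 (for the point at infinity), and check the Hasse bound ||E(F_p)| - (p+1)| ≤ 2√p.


Affine points = {(0, 1), (0, 22), (1, 10), (1, 13), (3, 0), (5, 8), (5, 15), (6, 0), (7, 8), (7, 15), (8, 3), (8, 20), (9, 5), (9, 18), (10, 7), (10, 16), (11, 8), (11, 15), (14, 0), (15, 4), (15, 19), (17, 5), (17, 18), (20, 5), (20, 18), (21, 2), (21, 21)}; affine count = 27; |E(F_23)| = 28.

Discriminant check: Δ ∝ 4a³ + 27b² = 4·6³ + 27·1² = 4·216 + 27·1 ≡ 17 (mod 23). Nonzero ⇒ E is nonsingular.
For each x ∈ F_23, compute rhs = x³ + 6·x + 1 mod 23, then count y ∈ F_23 with y² ≡ rhs.
  x = 0: rhs = 1, matching y values: 1, 22 (2 points).
  x = 1: rhs = 8, matching y values: 10, 13 (2 points).
  x = 2: rhs = 21, matching y values: none (0 points).
  x = 3: rhs = 0, matching y values: 0 (1 points).
  x = 4: rhs = 20, matching y values: none (0 points).
  x = 5: rhs = 18, matching y values: 8, 15 (2 points).
  x = 6: rhs = 0, matching y values: 0 (1 points).
  x = 7: rhs = 18, matching y values: 8, 15 (2 points).
  x = 8: rhs = 9, matching y values: 3, 20 (2 points).
  x = 9: rhs = 2, matching y values: 5, 18 (2 points).
  x = 10: rhs = 3, matching y values: 7, 16 (2 points).
  x = 11: rhs = 18, matching y values: 8, 15 (2 points).
  x = 12: rhs = 7, matching y values: none (0 points).
  x = 13: rhs = 22, matching y values: none (0 points).
  x = 14: rhs = 0, matching y values: 0 (1 points).
  x = 15: rhs = 16, matching y values: 4, 19 (2 points).
  x = 16: rhs = 7, matching y values: none (0 points).
  x = 17: rhs = 2, matching y values: 5, 18 (2 points).
  x = 18: rhs = 7, matching y values: none (0 points).
  x = 19: rhs = 5, matching y values: none (0 points).
  x = 20: rhs = 2, matching y values: 5, 18 (2 points).
  x = 21: rhs = 4, matching y values: 2, 21 (2 points).
  x = 22: rhs = 17, matching y values: none (0 points).
Total affine count: 27.
Full point count |E(F_23)| = 27 + 1 = 28.
Hasse bound: |28 − (23+1)| = |4| = 4 ≤ 2√23 ≈ 9.5917 ✓.


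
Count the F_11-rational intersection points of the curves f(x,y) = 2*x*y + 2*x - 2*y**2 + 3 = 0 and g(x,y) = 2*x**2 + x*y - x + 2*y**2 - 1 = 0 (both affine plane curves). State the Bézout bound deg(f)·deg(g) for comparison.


Common zeros: ∅; count = 0; Bézout bound = 4.

deg(f) = 2, deg(g) = 2, so Bézout bound = 4.
Scan x ∈ F_11. For each x, list the y ∈ F_11 with f(x, y) ≡ 0 and those with g(x, y) ≡ 0 (mod 11); the common zeros in that column are the intersection.
  x = 0: f ≡ 0 at y ∈ ∅; g ≡ 0 at y ∈ ∅; common: ∅.
  x = 1: f ≡ 0 at y ∈ {6}; g ≡ 0 at y ∈ {0, 5}; common: ∅.
  x = 2: f ≡ 0 at y ∈ ∅; g ≡ 0 at y ∈ ∅; common: ∅.
  x = 3: f ≡ 0 at y ∈ {5, 9}; g ≡ 0 at y ∈ ∅; common: ∅.
  x = 4: f ≡ 0 at y ∈ {0, 4}; g ≡ 0 at y ∈ {1, 8}; common: ∅.
  x = 5: f ≡ 0 at y ∈ ∅; g ≡ 0 at y ∈ {0, 3}; common: ∅.
  x = 6: f ≡ 0 at y ∈ {3}; g ≡ 0 at y ∈ {4}; common: ∅.
  x = 7: f ≡ 0 at y ∈ ∅; g ≡ 0 at y ∈ {1}; common: ∅.
  x = 8: f ≡ 0 at y ∈ {1, 7}; g ≡ 0 at y ∈ {2, 5}; common: ∅.
  x = 9: f ≡ 0 at y ∈ ∅; g ≡ 0 at y ∈ {4, 8}; common: ∅.
  x = 10: f ≡ 0 at y ∈ {2, 8}; g ≡ 0 at y ∈ ∅; common: ∅.
Collecting: common zeros = ∅, so the count is 0.
Comparison with the Bézout bound: 0 ≤ 4 = deg(f)·deg(g), as expected for curves with no common component (the affine F_11-count falls short of the bound because intersections may lie at infinity, over extension fields, or carry multiplicity).


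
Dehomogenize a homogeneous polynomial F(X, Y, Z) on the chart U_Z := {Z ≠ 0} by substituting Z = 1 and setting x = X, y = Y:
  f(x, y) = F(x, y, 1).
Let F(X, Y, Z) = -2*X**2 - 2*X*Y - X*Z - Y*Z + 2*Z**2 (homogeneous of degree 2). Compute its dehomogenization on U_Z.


f(x, y) = -2*x**2 - 2*x*y - x - y + 2

On U_Z we set Z = 1. Each monomial c·X^i·Y^j·Z^k in F becomes c·x^i·y^j·1^k = c·x^i·y^j.
Substituting Z = 1: F(X, Y, 1) = -2*x**2 - 2*x*y - x - y + 2.
Note: deg(f) ≤ deg(F) = 2; strict inequality happens when F is divisible by Z (lost terms).


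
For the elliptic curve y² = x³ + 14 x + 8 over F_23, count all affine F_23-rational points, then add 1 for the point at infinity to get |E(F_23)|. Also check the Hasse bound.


Affine points = {(0, 10), (0, 13), (1, 0), (3, 10), (3, 13), (4, 6), (4, 17), (6, 3), (6, 20), (7, 9), (7, 14), (9, 9), (9, 14), (12, 8), (12, 15), (13, 8), (13, 15), (14, 2), (14, 21), (16, 2), (16, 21), (19, 7), (19, 16), (20, 10), (20, 13), (21, 8), (21, 15), (22, 4), (22, 19)}; affine count = 29; |E(F_23)| = 30.

Discriminant check: Δ ∝ 4a³ + 27b² = 4·14³ + 27·8² = 4·2744 + 27·64 ≡ 8 (mod 23). Nonzero ⇒ E is nonsingular.
For each x ∈ F_23, compute rhs = x³ + 14·x + 8 mod 23, then count y ∈ F_23 with y² ≡ rhs.
  x = 0: rhs = 8, matching y values: 10, 13 (2 points).
  x = 1: rhs = 0, matching y values: 0 (1 points).
  x = 2: rhs = 21, matching y values: none (0 points).
  x = 3: rhs = 8, matching y values: 10, 13 (2 points).
  x = 4: rhs = 13, matching y values: 6, 17 (2 points).
  x = 5: rhs = 19, matching y values: none (0 points).
  x = 6: rhs = 9, matching y values: 3, 20 (2 points).
  x = 7: rhs = 12, matching y values: 9, 14 (2 points).
  x = 8: rhs = 11, matching y values: none (0 points).
  x = 9: rhs = 12, matching y values: 9, 14 (2 points).
  x = 10: rhs = 21, matching y values: none (0 points).
  x = 11: rhs = 21, matching y values: none (0 points).
  x = 12: rhs = 18, matching y values: 8, 15 (2 points).
  x = 13: rhs = 18, matching y values: 8, 15 (2 points).
  x = 14: rhs = 4, matching y values: 2, 21 (2 points).
  x = 15: rhs = 5, matching y values: none (0 points).
  x = 16: rhs = 4, matching y values: 2, 21 (2 points).
  x = 17: rhs = 7, matching y values: none (0 points).
  x = 18: rhs = 20, matching y values: none (0 points).
  x = 19: rhs = 3, matching y values: 7, 16 (2 points).
  x = 20: rhs = 8, matching y values: 10, 13 (2 points).
  x = 21: rhs = 18, matching y values: 8, 15 (2 points).
  x = 22: rhs = 16, matching y values: 4, 19 (2 points).
Total affine count: 29.
Full point count |E(F_23)| = 29 + 1 = 30.
Hasse bound: |30 − (23+1)| = |6| = 6 ≤ 2√23 ≈ 9.5917 ✓.


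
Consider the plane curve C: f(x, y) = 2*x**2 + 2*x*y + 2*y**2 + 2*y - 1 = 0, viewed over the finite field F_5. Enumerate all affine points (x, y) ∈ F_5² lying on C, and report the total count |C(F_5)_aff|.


Affine F_5-points: {(2, 1)}; count = 1.

For each of the 25 pairs (x, y) ∈ F_5², evaluate f(x, y) mod 5. Record the zeros.
  x = 0: [0↦4, 1↦3, 2↦1, 3↦3, 4↦4]  zeros at y ∈ ∅
  x = 1: [0↦1, 1↦2, 2↦2, 3↦1, 4↦4]  zeros at y ∈ ∅
  x = 2: [0↦2, 1↦0, 2↦2, 3↦3, 4↦3]  zeros at y ∈ {1}
  x = 3: [0↦2, 1↦2, 2↦1, 3↦4, 4↦1]  zeros at y ∈ ∅
  x = 4: [0↦1, 1↦3, 2↦4, 3↦4, 4↦3]  zeros at y ∈ ∅
Collecting zeros: affine points = {(2, 1)}.
Total count |C(F_5)_aff| = 1.


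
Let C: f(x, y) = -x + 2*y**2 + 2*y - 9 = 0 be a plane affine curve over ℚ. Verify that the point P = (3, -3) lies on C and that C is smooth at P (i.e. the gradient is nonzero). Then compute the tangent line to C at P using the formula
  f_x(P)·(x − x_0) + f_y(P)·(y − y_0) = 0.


Tangent line at P: -x - 10*y - 27 = 0.

Step 1: f(3, -3) = 0, so P lies on C.
Step 2: partial derivatives
  f_x(x, y) = -1, f_y(x, y) = 4*y + 2.
  f_x(P) = -1, f_y(P) = -10 (gradient nonzero, so P is smooth).
Step 3: tangent line at P: -1·(x − 3) + -10·(y − -3) = 0.
Expanding: -x - 10*y - 27 = 0.


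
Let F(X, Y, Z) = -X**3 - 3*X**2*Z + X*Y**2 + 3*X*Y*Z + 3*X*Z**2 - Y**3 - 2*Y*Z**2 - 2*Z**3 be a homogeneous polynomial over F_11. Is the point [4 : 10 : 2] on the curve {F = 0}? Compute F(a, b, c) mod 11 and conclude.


F(4,10,2) ≡ 4 (mod 11); P is NOT on the curve.

Evaluate F(4, 10, 2) term-by-term (mod 11).
  -X**3 ↦ -1·64·1·1 = -64
  -3*X**2*Z ↦ -3·16·1·2 = -96
  X*Y**2 ↦ 1·4·100·1 = 400
  3*X*Y*Z ↦ 3·4·10·2 = 240
  3*X*Z**2 ↦ 3·4·1·4 = 48
  -Y**3 ↦ -1·1·1000·1 = -1000
  -2*Y*Z**2 ↦ -2·1·10·4 = -80
  -2*Z**3 ↦ -2·1·1·8 = -16
Sum: F(4, 10, 2) = (-64) + (-96) + (400) + (240) + (48) + (-1000) + (-80) + (-16) = -568.
Reducing mod 11: -568 ≡ 4 (mod 11).
Since F(a, b, c) ≡ 4 ≠ 0 (mod 11), P does NOT lie on the curve.


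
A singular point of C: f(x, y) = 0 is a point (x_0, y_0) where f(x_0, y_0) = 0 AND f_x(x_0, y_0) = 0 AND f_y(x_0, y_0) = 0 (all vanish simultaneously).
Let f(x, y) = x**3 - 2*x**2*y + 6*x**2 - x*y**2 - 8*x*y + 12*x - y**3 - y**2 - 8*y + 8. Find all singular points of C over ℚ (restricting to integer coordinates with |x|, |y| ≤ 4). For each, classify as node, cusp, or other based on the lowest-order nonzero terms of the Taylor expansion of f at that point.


Singular points: {(-2, 0)}; classification: cusp.

Compute partial derivatives:
  f_x = 3*x**2 - 4*x*y + 12*x - y**2 - 8*y + 12.
  f_y = -2*x**2 - 2*x*y - 8*x - 3*y**2 - 2*y - 8.
Scan x_0 ∈ {−4, ..., 4}. For each x_0, f_y(x_0, y) is a polynomial in y; find its integer roots y ∈ {−4, ..., 4}, then test f_x and f at those candidates.
  x = -4: f_y(-4, y) = -3*y**2 + 6*y - 8; no integer root y with |y| ≤ 4.
  x = -3: f_y(-3, y) = -3*y**2 + 4*y - 2; no integer root y with |y| ≤ 4.
  x = -2: f_y(-2, y) = -3*y**2 + 2*y; vanishes at y ∈ {0}. (-2, 0): f_x = 0, f = 0 — SINGULAR.
  x = -1: f_y(-1, y) = -3*y**2 - 2; no integer root y with |y| ≤ 4.
  x = 0: f_y(0, y) = -3*y**2 - 2*y - 8; no integer root y with |y| ≤ 4.
  x = 1: f_y(1, y) = -3*y**2 - 4*y - 18; no integer root y with |y| ≤ 4.
  x = 2: f_y(2, y) = -3*y**2 - 6*y - 32; no integer root y with |y| ≤ 4.
  x = 3: f_y(3, y) = -3*y**2 - 8*y - 50; no integer root y with |y| ≤ 4.
  x = 4: f_y(4, y) = -3*y**2 - 10*y - 72; no integer root y with |y| ≤ 4.
Only singular point on the grid: (-2, 0).
Classify: substitute x = -2 + u, y = 0 + v and expand: f = u**3 - 2*u**2*v - u*v**2 - v**3 + v**2.
No constant or linear terms (consistent with a singular point). Quadratic part: v**2. Cubic part: u**3 - 2*u**2*v - u*v**2 - v**3.
The quadratic part v**2 is a perfect square, so there is a single (double) tangent line v = 0, i.e. y = 0. Restricting the cubic part to that line (v = 0) leaves u**3 ≠ 0, so f is not divisible by v and the branch is v² ≈ -u**3 to lowest order — this is a cusp.
Classification: cusp.


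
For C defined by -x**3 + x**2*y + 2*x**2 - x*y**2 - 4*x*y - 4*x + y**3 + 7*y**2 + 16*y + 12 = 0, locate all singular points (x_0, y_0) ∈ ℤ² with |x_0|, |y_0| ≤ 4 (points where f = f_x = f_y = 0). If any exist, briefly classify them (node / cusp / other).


Singular points: {(0, -2)}; classification: cusp.

Compute partial derivatives:
  f_x = -3*x**2 + 2*x*y + 4*x - y**2 - 4*y - 4.
  f_y = x**2 - 2*x*y - 4*x + 3*y**2 + 14*y + 16.
Scan x_0 ∈ {−4, ..., 4}. For each x_0, f_y(x_0, y) is a polynomial in y; find its integer roots y ∈ {−4, ..., 4}, then test f_x and f at those candidates.
  x = -4: f_y(-4, y) = 3*y**2 + 22*y + 48; no integer root y with |y| ≤ 4.
  x = -3: f_y(-3, y) = 3*y**2 + 20*y + 37; no integer root y with |y| ≤ 4.
  x = -2: f_y(-2, y) = 3*y**2 + 18*y + 28; no integer root y with |y| ≤ 4.
  x = -1: f_y(-1, y) = 3*y**2 + 16*y + 21; vanishes at y ∈ {-3}. (-1, -3): f_x = -2 ≠ 0.
  x = 0: f_y(0, y) = 3*y**2 + 14*y + 16; vanishes at y ∈ {-2}. (0, -2): f_x = 0, f = 0 — SINGULAR.
  x = 1: f_y(1, y) = 3*y**2 + 12*y + 13; no integer root y with |y| ≤ 4.
  x = 2: f_y(2, y) = 3*y**2 + 10*y + 12; no integer root y with |y| ≤ 4.
  x = 3: f_y(3, y) = 3*y**2 + 8*y + 13; no integer root y with |y| ≤ 4.
  x = 4: f_y(4, y) = 3*y**2 + 6*y + 16; no integer root y with |y| ≤ 4.
Only singular point on the grid: (0, -2).
Classify: substitute x = 0 + u, y = -2 + v and expand: f = -u**3 + u**2*v - u*v**2 + v**3 + v**2.
No constant or linear terms (consistent with a singular point). Quadratic part: v**2. Cubic part: -u**3 + u**2*v - u*v**2 + v**3.
The quadratic part v**2 is a perfect square, so there is a single (double) tangent line v = 0, i.e. y = -2. Restricting the cubic part to that line (v = 0) leaves -u**3 ≠ 0, so f is not divisible by v and the branch is v² ≈ u**3 to lowest order — this is a cusp.
Classification: cusp.


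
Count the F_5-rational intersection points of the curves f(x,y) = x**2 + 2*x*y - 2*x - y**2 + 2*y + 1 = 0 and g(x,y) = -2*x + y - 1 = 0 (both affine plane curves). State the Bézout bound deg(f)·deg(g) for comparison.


Common zeros: ∅; count = 0; Bézout bound = 2.

deg(f) = 2, deg(g) = 1, so Bézout bound = 2.
Scan x ∈ F_5. For each x, list the y ∈ F_5 with f(x, y) ≡ 0 and those with g(x, y) ≡ 0 (mod 5); the common zeros in that column are the intersection.
  x = 0: f ≡ 0 at y ∈ ∅; g ≡ 0 at y ∈ {1}; common: ∅.
  x = 1: f ≡ 0 at y ∈ {0, 4}; g ≡ 0 at y ∈ {3}; common: ∅.
  x = 2: f ≡ 0 at y ∈ {3}; g ≡ 0 at y ∈ {0}; common: ∅.
  x = 3: f ≡ 0 at y ∈ {4}; g ≡ 0 at y ∈ {2}; common: ∅.
  x = 4: f ≡ 0 at y ∈ {2, 3}; g ≡ 0 at y ∈ {4}; common: ∅.
Collecting: common zeros = ∅, so the count is 0.
Comparison with the Bézout bound: 0 ≤ 2 = deg(f)·deg(g), as expected for curves with no common component (the affine F_5-count falls short of the bound because intersections may lie at infinity, over extension fields, or carry multiplicity).


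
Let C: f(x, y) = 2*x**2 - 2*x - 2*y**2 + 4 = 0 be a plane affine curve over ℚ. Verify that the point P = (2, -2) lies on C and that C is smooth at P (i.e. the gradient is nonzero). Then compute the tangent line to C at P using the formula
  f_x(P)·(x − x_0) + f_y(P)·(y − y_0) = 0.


Tangent line at P: 6*x + 8*y + 4 = 0.

Step 1: f(2, -2) = 0, so P lies on C.
Step 2: partial derivatives
  f_x(x, y) = 4*x - 2, f_y(x, y) = -4*y.
  f_x(P) = 6, f_y(P) = 8 (gradient nonzero, so P is smooth).
Step 3: tangent line at P: 6·(x − 2) + 8·(y − -2) = 0.
Expanding: 6*x + 8*y + 4 = 0.


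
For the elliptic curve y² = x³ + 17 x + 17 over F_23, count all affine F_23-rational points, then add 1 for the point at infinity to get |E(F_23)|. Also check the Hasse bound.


Affine points = {(1, 9), (1, 14), (2, 6), (2, 17), (3, 7), (3, 16), (6, 6), (6, 17), (9, 5), (9, 18), (14, 3), (14, 20), (15, 6), (15, 17), (19, 0), (20, 10), (20, 13)}; affine count = 17; |E(F_23)| = 18.

Discriminant check: Δ ∝ 4a³ + 27b² = 4·17³ + 27·17² = 4·4913 + 27·289 ≡ 16 (mod 23). Nonzero ⇒ E is nonsingular.
For each x ∈ F_23, compute rhs = x³ + 17·x + 17 mod 23, then count y ∈ F_23 with y² ≡ rhs.
  x = 0: rhs = 17, matching y values: none (0 points).
  x = 1: rhs = 12, matching y values: 9, 14 (2 points).
  x = 2: rhs = 13, matching y values: 6, 17 (2 points).
  x = 3: rhs = 3, matching y values: 7, 16 (2 points).
  x = 4: rhs = 11, matching y values: none (0 points).
  x = 5: rhs = 20, matching y values: none (0 points).
  x = 6: rhs = 13, matching y values: 6, 17 (2 points).
  x = 7: rhs = 19, matching y values: none (0 points).
  x = 8: rhs = 21, matching y values: none (0 points).
  x = 9: rhs = 2, matching y values: 5, 18 (2 points).
  x = 10: rhs = 14, matching y values: none (0 points).
  x = 11: rhs = 17, matching y values: none (0 points).
  x = 12: rhs = 17, matching y values: none (0 points).
  x = 13: rhs = 20, matching y values: none (0 points).
  x = 14: rhs = 9, matching y values: 3, 20 (2 points).
  x = 15: rhs = 13, matching y values: 6, 17 (2 points).
  x = 16: rhs = 15, matching y values: none (0 points).
  x = 17: rhs = 21, matching y values: none (0 points).
  x = 18: rhs = 14, matching y values: none (0 points).
  x = 19: rhs = 0, matching y values: 0 (1 points).
  x = 20: rhs = 8, matching y values: 10, 13 (2 points).
  x = 21: rhs = 21, matching y values: none (0 points).
  x = 22: rhs = 22, matching y values: none (0 points).
Total affine count: 17.
Full point count |E(F_23)| = 17 + 1 = 18.
Hasse bound: |18 − (23+1)| = |-6| = 6 ≤ 2√23 ≈ 9.5917 ✓.


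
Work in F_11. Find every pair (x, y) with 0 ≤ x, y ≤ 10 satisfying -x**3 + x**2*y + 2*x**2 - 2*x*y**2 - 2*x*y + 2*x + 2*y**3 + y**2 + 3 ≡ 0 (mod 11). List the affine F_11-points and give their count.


Affine F_11-points: {(0, 3), (1, 6), (2, 2), (3, 0), (3, 1), (3, 7), (5, 3), (5, 8), (5, 10), (7, 7), (8, 1), (10, 7)}; count = 12.

For each of the 121 pairs (x, y) ∈ F_11², evaluate f(x, y) mod 11. Record the zeros.
  x = 0: [0↦3, 1↦6, 2↦1, 3↦0, 4↦4, 5↦3, 6↦9, 7↦1, 8↦2, 9↦2, 10↦2]  zeros at y ∈ {3}
  x = 1: [0↦6, 1↦6, 2↦5, 3↦4, 4↦4, 5↦6, 6↦0, 7↦9, 8↦1, 9↦10, 10↦4]  zeros at y ∈ {6}
  x = 2: [0↦7, 1↦6, 2↦0, 3↦1, 4↦10, 5↦6, 6↦1, 7↦7, 8↦3, 9↦1, 10↦2]  zeros at y ∈ {2}
  x = 3: [0↦0, 1↦0, 2↦2, 3↦7, 4↦5, 5↦8, 6↦6, 7↦0, 8↦2, 9↦2, 10↦1]  zeros at y ∈ {0, 1, 7}
  x = 4: [0↦1, 1↦4, 2↦5, 3↦5, 4↦5, 5↦6, 6↦9, 7↦4, 8↦3, 9↦7, 10↦6]  zeros at y ∈ ∅
  x = 5: [0↦4, 1↦1, 2↦3, 3↦0, 4↦4, 5↦5, 6↦4, 7↦2, 8↦0, 9↦10, 10↦0]  zeros at y ∈ {3, 8, 10}
  x = 6: [0↦3, 1↦7, 2↦1, 3↦8, 4↦7, 5↦10, 6↦7, 7↦10, 8↦9, 9↦5, 10↦10]  zeros at y ∈ ∅
  x = 7: [0↦3, 1↦5, 2↦4, 3↦1, 4↦8, 5↦4, 6↦1, 7↦0, 8↦2, 9↦8, 10↦8]  zeros at y ∈ {7}
  x = 8: [0↦9, 1↦0, 2↦6, 3↦6, 4↦1, 5↦3, 6↦2, 7↦10, 8↦6, 9↦2, 10↦10]  zeros at y ∈ {1}
  x = 9: [0↦4, 1↦8, 2↦1, 3↦6, 4↦2, 5↦1, 6↦4, 7↦1, 8↦4, 9↦3, 10↦10]  zeros at y ∈ ∅
  x = 10: [0↦4, 1↦1, 2↦5, 3↦6, 4↦5, 5↦3, 6↦1, 7↦0, 8↦1, 9↦5, 10↦2]  zeros at y ∈ {7}
Collecting zeros: affine points = {(0, 3), (1, 6), (2, 2), (3, 0), (3, 1), (3, 7), (5, 3), (5, 8), (5, 10), (7, 7), (8, 1), (10, 7)}.
Total count |C(F_11)_aff| = 12.


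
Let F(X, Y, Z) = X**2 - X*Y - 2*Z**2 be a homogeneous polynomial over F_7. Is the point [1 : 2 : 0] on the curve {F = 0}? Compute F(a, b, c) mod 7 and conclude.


F(1,2,0) ≡ 6 (mod 7); P is NOT on the curve.

Evaluate F(1, 2, 0) term-by-term (mod 7).
  X**2 ↦ 1·1·1·1 = 1
  -X*Y ↦ -1·1·2·1 = -2
  -2*Z**2 ↦ -2·1·1·0 = 0
Sum: F(1, 2, 0) = (1) + (-2) + (0) = -1.
Reducing mod 7: -1 ≡ 6 (mod 7).
Since F(a, b, c) ≡ 6 ≠ 0 (mod 7), P does NOT lie on the curve.


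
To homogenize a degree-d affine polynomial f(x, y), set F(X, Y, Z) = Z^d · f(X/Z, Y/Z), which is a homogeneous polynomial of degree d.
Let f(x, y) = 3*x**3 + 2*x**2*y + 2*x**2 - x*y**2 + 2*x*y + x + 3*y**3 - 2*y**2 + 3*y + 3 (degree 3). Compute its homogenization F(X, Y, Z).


F(X, Y, Z) = 3*X**3 + 2*X**2*Y + 2*X**2*Z - X*Y**2 + 2*X*Y*Z + X*Z**2 + 3*Y**3 - 2*Y**2*Z + 3*Y*Z**2 + 3*Z**3

deg(f) = 3.
Substitute x = X/Z, y = Y/Z into f, then multiply by Z^3.
  monomial 3·x^3·y^0 ↦ 3·X^3·Y^0·Z^0.
  monomial 2·x^2·y^1 ↦ 2·X^2·Y^1·Z^0.
  monomial 2·x^2·y^0 ↦ 2·X^2·Y^0·Z^1.
  monomial -1·x^1·y^2 ↦ -1·X^1·Y^2·Z^0.
  monomial 2·x^1·y^1 ↦ 2·X^1·Y^1·Z^1.
  monomial 1·x^1·y^0 ↦ 1·X^1·Y^0·Z^2.
  monomial 3·x^0·y^3 ↦ 3·X^0·Y^3·Z^0.
  monomial -2·x^0·y^2 ↦ -2·X^0·Y^2·Z^1.
  monomial 3·x^0·y^1 ↦ 3·X^0·Y^1·Z^2.
  monomial 3·x^0·y^0 ↦ 3·X^0·Y^0·Z^3.
Collecting: F(X, Y, Z) = 3*X**3 + 2*X**2*Y + 2*X**2*Z - X*Y**2 + 2*X*Y*Z + X*Z**2 + 3*Y**3 - 2*Y**2*Z + 3*Y*Z**2 + 3*Z**3.


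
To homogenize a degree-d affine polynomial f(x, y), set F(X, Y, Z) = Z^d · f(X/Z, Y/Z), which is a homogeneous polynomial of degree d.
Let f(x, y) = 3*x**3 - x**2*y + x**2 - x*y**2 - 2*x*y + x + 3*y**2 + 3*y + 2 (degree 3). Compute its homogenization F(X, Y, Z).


F(X, Y, Z) = 3*X**3 - X**2*Y + X**2*Z - X*Y**2 - 2*X*Y*Z + X*Z**2 + 3*Y**2*Z + 3*Y*Z**2 + 2*Z**3

deg(f) = 3.
Substitute x = X/Z, y = Y/Z into f, then multiply by Z^3.
  monomial 3·x^3·y^0 ↦ 3·X^3·Y^0·Z^0.
  monomial -1·x^2·y^1 ↦ -1·X^2·Y^1·Z^0.
  monomial 1·x^2·y^0 ↦ 1·X^2·Y^0·Z^1.
  monomial -1·x^1·y^2 ↦ -1·X^1·Y^2·Z^0.
  monomial -2·x^1·y^1 ↦ -2·X^1·Y^1·Z^1.
  monomial 1·x^1·y^0 ↦ 1·X^1·Y^0·Z^2.
  monomial 3·x^0·y^2 ↦ 3·X^0·Y^2·Z^1.
  monomial 3·x^0·y^1 ↦ 3·X^0·Y^1·Z^2.
  monomial 2·x^0·y^0 ↦ 2·X^0·Y^0·Z^3.
Collecting: F(X, Y, Z) = 3*X**3 - X**2*Y + X**2*Z - X*Y**2 - 2*X*Y*Z + X*Z**2 + 3*Y**2*Z + 3*Y*Z**2 + 2*Z**3.


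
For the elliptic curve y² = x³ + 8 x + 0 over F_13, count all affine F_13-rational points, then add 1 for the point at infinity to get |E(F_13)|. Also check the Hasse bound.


Affine points = {(0, 0), (1, 3), (1, 10), (3, 5), (3, 8), (5, 3), (5, 10), (6, 2), (6, 11), (7, 3), (7, 10), (8, 2), (8, 11), (10, 1), (10, 12), (12, 2), (12, 11)}; affine count = 17; |E(F_13)| = 18.

Discriminant check: Δ ∝ 4a³ + 27b² = 4·8³ + 27·0² = 4·512 + 27·0 ≡ 7 (mod 13). Nonzero ⇒ E is nonsingular.
For each x ∈ F_13, compute rhs = x³ + 8·x + 0 mod 13, then count y ∈ F_13 with y² ≡ rhs.
  x = 0: rhs = 0, matching y values: 0 (1 points).
  x = 1: rhs = 9, matching y values: 3, 10 (2 points).
  x = 2: rhs = 11, matching y values: none (0 points).
  x = 3: rhs = 12, matching y values: 5, 8 (2 points).
  x = 4: rhs = 5, matching y values: none (0 points).
  x = 5: rhs = 9, matching y values: 3, 10 (2 points).
  x = 6: rhs = 4, matching y values: 2, 11 (2 points).
  x = 7: rhs = 9, matching y values: 3, 10 (2 points).
  x = 8: rhs = 4, matching y values: 2, 11 (2 points).
  x = 9: rhs = 8, matching y values: none (0 points).
  x = 10: rhs = 1, matching y values: 1, 12 (2 points).
  x = 11: rhs = 2, matching y values: none (0 points).
  x = 12: rhs = 4, matching y values: 2, 11 (2 points).
Total affine count: 17.
Full point count |E(F_13)| = 17 + 1 = 18.
Hasse bound: |18 − (13+1)| = |4| = 4 ≤ 2√13 ≈ 7.2111 ✓.


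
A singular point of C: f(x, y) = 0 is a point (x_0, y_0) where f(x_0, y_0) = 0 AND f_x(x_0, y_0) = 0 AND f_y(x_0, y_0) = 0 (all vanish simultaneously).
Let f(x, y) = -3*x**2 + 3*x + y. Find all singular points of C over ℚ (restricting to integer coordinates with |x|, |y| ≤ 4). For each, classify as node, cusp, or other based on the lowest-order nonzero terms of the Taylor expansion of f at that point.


No singular points in the scanned grid; C is smooth there.

Compute partial derivatives:
  f_x = 3 - 6*x.
  f_y = 1.
f_y = 1 is a nonzero constant, so f_y never vanishes: no point (x, y) can satisfy f = f_x = f_y = 0. In particular no (x, y) ∈ {−4, ..., 4}² is singular; the curve is smooth.


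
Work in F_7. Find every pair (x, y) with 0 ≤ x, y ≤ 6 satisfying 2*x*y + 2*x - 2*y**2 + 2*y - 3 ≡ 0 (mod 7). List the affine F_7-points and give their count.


Affine F_7-points: {(0, 2), (0, 6), (1, 3), (1, 6), (2, 4), (2, 6), (3, 5), (3, 6), (4, 6), (5, 0), (5, 6), (6, 1), (6, 6)}; count = 13.

For each of the 49 pairs (x, y) ∈ F_7², evaluate f(x, y) mod 7. Record the zeros.
  x = 0: [0↦4, 1↦4, 2↦0, 3↦6, 4↦1, 5↦6, 6↦0]  zeros at y ∈ {2, 6}
  x = 1: [0↦6, 1↦1, 2↦6, 3↦0, 4↦4, 5↦4, 6↦0]  zeros at y ∈ {3, 6}
  x = 2: [0↦1, 1↦5, 2↦5, 3↦1, 4↦0, 5↦2, 6↦0]  zeros at y ∈ {4, 6}
  x = 3: [0↦3, 1↦2, 2↦4, 3↦2, 4↦3, 5↦0, 6↦0]  zeros at y ∈ {5, 6}
  x = 4: [0↦5, 1↦6, 2↦3, 3↦3, 4↦6, 5↦5, 6↦0]  zeros at y ∈ {6}
  x = 5: [0↦0, 1↦3, 2↦2, 3↦4, 4↦2, 5↦3, 6↦0]  zeros at y ∈ {0, 6}
  x = 6: [0↦2, 1↦0, 2↦1, 3↦5, 4↦5, 5↦1, 6↦0]  zeros at y ∈ {1, 6}
Collecting zeros: affine points = {(0, 2), (0, 6), (1, 3), (1, 6), (2, 4), (2, 6), (3, 5), (3, 6), (4, 6), (5, 0), (5, 6), (6, 1), (6, 6)}.
Total count |C(F_7)_aff| = 13.


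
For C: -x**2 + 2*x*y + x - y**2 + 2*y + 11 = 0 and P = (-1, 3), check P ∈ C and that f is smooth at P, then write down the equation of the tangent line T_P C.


Tangent line at P: 9*x - 6*y + 27 = 0.

Step 1: f(-1, 3) = 0, so P lies on C.
Step 2: partial derivatives
  f_x(x, y) = -2*x + 2*y + 1, f_y(x, y) = 2*x - 2*y + 2.
  f_x(P) = 9, f_y(P) = -6 (gradient nonzero, so P is smooth).
Step 3: tangent line at P: 9·(x − -1) + -6·(y − 3) = 0.
Expanding: 9*x - 6*y + 27 = 0.


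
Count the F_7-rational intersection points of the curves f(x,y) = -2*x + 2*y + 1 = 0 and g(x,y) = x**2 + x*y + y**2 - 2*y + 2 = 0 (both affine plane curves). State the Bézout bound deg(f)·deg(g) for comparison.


Common zeros: ∅; count = 0; Bézout bound = 2.

deg(f) = 1, deg(g) = 2, so Bézout bound = 2.
Scan x ∈ F_7. For each x, list the y ∈ F_7 with f(x, y) ≡ 0 and those with g(x, y) ≡ 0 (mod 7); the common zeros in that column are the intersection.
  x = 0: f ≡ 0 at y ∈ {3}; g ≡ 0 at y ∈ ∅; common: ∅.
  x = 1: f ≡ 0 at y ∈ {4}; g ≡ 0 at y ∈ ∅; common: ∅.
  x = 2: f ≡ 0 at y ∈ {5}; g ≡ 0 at y ∈ {1, 6}; common: ∅.
  x = 3: f ≡ 0 at y ∈ {6}; g ≡ 0 at y ∈ ∅; common: ∅.
  x = 4: f ≡ 0 at y ∈ {0}; g ≡ 0 at y ∈ {1, 4}; common: ∅.
  x = 5: f ≡ 0 at y ∈ {1}; g ≡ 0 at y ∈ ∅; common: ∅.
  x = 6: f ≡ 0 at y ∈ {2}; g ≡ 0 at y ∈ {4, 6}; common: ∅.
Collecting: common zeros = ∅, so the count is 0.
Comparison with the Bézout bound: 0 ≤ 2 = deg(f)·deg(g), as expected for curves with no common component (the affine F_7-count falls short of the bound because intersections may lie at infinity, over extension fields, or carry multiplicity).


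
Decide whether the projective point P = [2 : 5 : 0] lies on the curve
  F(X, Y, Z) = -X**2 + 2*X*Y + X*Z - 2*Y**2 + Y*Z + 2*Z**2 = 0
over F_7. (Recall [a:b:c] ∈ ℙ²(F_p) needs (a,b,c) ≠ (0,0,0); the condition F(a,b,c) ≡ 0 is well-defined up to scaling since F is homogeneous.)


F(2,5,0) ≡ 1 (mod 7); P is NOT on the curve.

Evaluate F(2, 5, 0) term-by-term (mod 7).
  -X**2 ↦ -1·4·1·1 = -4
  2*X*Y ↦ 2·2·5·1 = 20
  X*Z ↦ 1·2·1·0 = 0
  -2*Y**2 ↦ -2·1·25·1 = -50
  Y*Z ↦ 1·1·5·0 = 0
  2*Z**2 ↦ 2·1·1·0 = 0
Sum: F(2, 5, 0) = (-4) + (20) + (0) + (-50) + (0) + (0) = -34.
Reducing mod 7: -34 ≡ 1 (mod 7).
Since F(a, b, c) ≡ 1 ≠ 0 (mod 7), P does NOT lie on the curve.


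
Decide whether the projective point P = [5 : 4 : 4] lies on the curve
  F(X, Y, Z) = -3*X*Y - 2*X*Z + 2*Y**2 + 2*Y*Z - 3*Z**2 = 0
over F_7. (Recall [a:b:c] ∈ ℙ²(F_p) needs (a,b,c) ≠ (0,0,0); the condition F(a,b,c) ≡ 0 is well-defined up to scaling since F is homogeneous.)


F(5,4,4) ≡ 0 (mod 7); P is on the curve.

Evaluate F(5, 4, 4) term-by-term (mod 7).
  -3*X*Y ↦ -3·5·4·1 = -60
  -2*X*Z ↦ -2·5·1·4 = -40
  2*Y**2 ↦ 2·1·16·1 = 32
  2*Y*Z ↦ 2·1·4·4 = 32
  -3*Z**2 ↦ -3·1·1·16 = -48
Sum: F(5, 4, 4) = (-60) + (-40) + (32) + (32) + (-48) = -84.
Reducing mod 7: -84 ≡ 0 (mod 7).
Since F(a, b, c) ≡ 0 (mod 7), P lies on the curve.


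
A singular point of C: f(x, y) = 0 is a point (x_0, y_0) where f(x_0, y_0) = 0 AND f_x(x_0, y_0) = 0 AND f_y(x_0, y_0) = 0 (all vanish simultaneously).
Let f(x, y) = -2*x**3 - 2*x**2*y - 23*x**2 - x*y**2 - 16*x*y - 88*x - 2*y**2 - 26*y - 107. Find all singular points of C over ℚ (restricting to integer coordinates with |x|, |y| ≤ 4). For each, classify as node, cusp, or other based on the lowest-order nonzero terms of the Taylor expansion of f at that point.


Singular points: {(-3, -2)}; classification: node.

Compute partial derivatives:
  f_x = -6*x**2 - 4*x*y - 46*x - y**2 - 16*y - 88.
  f_y = -2*x**2 - 2*x*y - 16*x - 4*y - 26.
Scan x_0 ∈ {−4, ..., 4}. For each x_0, f_y(x_0, y) is a polynomial in y; find its integer roots y ∈ {−4, ..., 4}, then test f_x and f at those candidates.
  x = -4: f_y(-4, y) = 4*y + 6; no integer root y with |y| ≤ 4.
  x = -3: f_y(-3, y) = 2*y + 4; vanishes at y ∈ {-2}. (-3, -2): f_x = 0, f = 0 — SINGULAR.
  x = -2: f_y(-2, y) = -2; no integer root y with |y| ≤ 4.
  x = -1: f_y(-1, y) = -2*y - 12; no integer root y with |y| ≤ 4.
  x = 0: f_y(0, y) = -4*y - 26; no integer root y with |y| ≤ 4.
  x = 1: f_y(1, y) = -6*y - 44; no integer root y with |y| ≤ 4.
  x = 2: f_y(2, y) = -8*y - 66; no integer root y with |y| ≤ 4.
  x = 3: f_y(3, y) = -10*y - 92; no integer root y with |y| ≤ 4.
  x = 4: f_y(4, y) = -12*y - 122; no integer root y with |y| ≤ 4.
Only singular point on the grid: (-3, -2).
Classify: substitute x = -3 + u, y = -2 + v and expand: f = -2*u**3 - 2*u**2*v - u**2 - u*v**2 + v**2.
No constant or linear terms (consistent with a singular point). Quadratic part: -u**2 + v**2. Cubic part: -2*u**3 - 2*u**2*v - u*v**2.
The quadratic part v**2 - u**2 = (v − u)(v + u) splits into two distinct linear factors, so there are two distinct tangent lines y − -2 = ±(x − -3) — this is a node (ordinary double point).
Classification: node.


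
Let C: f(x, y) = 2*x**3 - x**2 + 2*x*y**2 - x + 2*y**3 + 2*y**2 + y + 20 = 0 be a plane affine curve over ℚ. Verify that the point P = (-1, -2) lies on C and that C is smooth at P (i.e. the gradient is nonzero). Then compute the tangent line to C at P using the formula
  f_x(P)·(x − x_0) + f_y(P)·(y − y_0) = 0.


Tangent line at P: 15*x + 25*y + 65 = 0.

Step 1: f(-1, -2) = 0, so P lies on C.
Step 2: partial derivatives
  f_x(x, y) = 6*x**2 - 2*x + 2*y**2 - 1, f_y(x, y) = 4*x*y + 6*y**2 + 4*y + 1.
  f_x(P) = 15, f_y(P) = 25 (gradient nonzero, so P is smooth).
Step 3: tangent line at P: 15·(x − -1) + 25·(y − -2) = 0.
Expanding: 15*x + 25*y + 65 = 0.
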